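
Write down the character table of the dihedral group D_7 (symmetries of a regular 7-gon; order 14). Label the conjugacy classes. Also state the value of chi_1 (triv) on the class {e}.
Conjugacy classes: {e} of size 1, {r^1, r^6} of size 2, {r^2, r^5} of size 2, {r^3, r^4} of size 2, {s, sr, ..., sr^6} of size 7.
Character table:
  irrep \ class              {e} (size 1)  {r^1, r^6} (size 2)  {r^2, r^5} (size 2)  {r^3, r^4} (size 2)  {s, sr, ..., sr^6} (size 7)
  chi_1 (triv)               1             1                    1                    1                    1                          
  chi_2 (sign: r->1, s->-1)  1             1                    1                    1                    -1                         
  chi_3 (2d, j=1)            2             2*cos(2*pi/7)        -2*cos(3*pi/7)       -2*cos(pi/7)         0                          
  chi_4 (2d, j=2)            2             -2*cos(3*pi/7)       -2*cos(pi/7)         2*cos(2*pi/7)        0                          
  chi_5 (2d, j=3)            2             -2*cos(pi/7)         2*cos(2*pi/7)        -2*cos(3*pi/7)       0                          

Spot check: chi_1 (triv) on {e} = 1.

Argument: D_7 has order 2*7 = 14 with 5 conjugacy classes, hence 5 irreducibles. Sum of squared dims 1 + 1 + 4 + 4 + 4 = 14 = |G|. Linear characters come from the abelianisation; the 2-dimensional irreps have character r^k -> 2*cos(2*pi*j*k/7), reflections -> 0.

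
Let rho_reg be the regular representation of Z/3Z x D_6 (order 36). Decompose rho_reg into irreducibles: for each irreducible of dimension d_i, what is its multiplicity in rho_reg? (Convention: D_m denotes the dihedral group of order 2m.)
Each irreducible V_i of dimension d_i appears with multiplicity d_i, i.e. rho_reg = (direct sum over all irreducibles V_i) d_i V_i. The irreducible dimensions for Z/3Z x D_6 are 1, 1, 1, 1, 1, 1, 1, 1, 1, 1, 1, 1, 2, 2, 2, 2, 2, 2: 12 irreducibles of dimension 1, each with multiplicity 1; 6 irreducibles of dimension 2, each with multiplicity 2. Total dimension 12*1*1 + 6*2*2 = 36 = |G|.

Solution. General theorem: in the regular representation of a finite group G, each irreducible appears with multiplicity equal to its dimension. Check: dim(rho_reg) = sum d_i^2 = 1 + 1 + 1 + 1 + 1 + 1 + 1 + 1 + 1 + 1 + 1 + 1 + 4 + 4 + 4 + 4 + 4 + 4 = 36 = |G|.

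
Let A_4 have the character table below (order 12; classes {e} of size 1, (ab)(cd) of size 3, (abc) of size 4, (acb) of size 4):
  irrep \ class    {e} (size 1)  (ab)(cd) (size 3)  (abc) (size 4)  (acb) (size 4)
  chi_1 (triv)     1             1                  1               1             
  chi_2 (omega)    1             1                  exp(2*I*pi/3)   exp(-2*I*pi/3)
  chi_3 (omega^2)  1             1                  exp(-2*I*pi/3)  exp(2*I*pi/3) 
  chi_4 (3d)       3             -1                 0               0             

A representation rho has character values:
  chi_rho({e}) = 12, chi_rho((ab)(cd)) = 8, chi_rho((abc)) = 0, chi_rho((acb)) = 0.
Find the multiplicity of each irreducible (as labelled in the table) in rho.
Multiplicities: chi_1: 3, chi_2: 3, chi_3: 3, chi_4: 1.

Why: Use <chi_rho, chi> = (1/|G|) sum_C |C| * chi_rho(C) * conj(chi(C)) with |G| = 12 for each irreducible chi in the table:
  <chi_rho, chi_1> = (1/12)[1*(12)*conj(1) + 3*(8)*conj(1) + 4*(0)*conj(1) + 4*(0)*conj(1)]
      = (1/12)[(12) + (24) + (0) + (0)] = 36/12 = 3
  <chi_rho, chi_2> = (1/12)[1*(12)*conj(1) + 3*(8)*conj(1) + 4*(0)*conj(exp(2*I*pi/3)) + 4*(0)*conj(exp(-2*I*pi/3))]
      = (1/12)[(12) + (24) + (0) + (0)] = 36/12 = 3
  <chi_rho, chi_3> = (1/12)[1*(12)*conj(1) + 3*(8)*conj(1) + 4*(0)*conj(exp(-2*I*pi/3)) + 4*(0)*conj(exp(2*I*pi/3))]
      = (1/12)[(12) + (24) + (0) + (0)] = 36/12 = 3
  <chi_rho, chi_4> = (1/12)[1*(12)*conj(3) + 3*(8)*conj(-1) + 4*(0)*conj(0) + 4*(0)*conj(0)]
      = (1/12)[(36) + (-24) + (0) + (0)] = 12/12 = 1
(Exp terms are combined using exp(i*s)*conj(exp(i*t)) = exp(i*(s-t)), and sums of them are collapsed using the identity that for every m > 1 the m distinct m-th roots of unity sum to 0, e.g. 1 + exp(2*I*pi/3) + exp(-2*I*pi/3) = 0.)
Dimension check: dim(rho) = sum (mult * dim) = 3*1 + 3*1 + 3*1 + 1*3 = 12 = chi_rho(e) = 12.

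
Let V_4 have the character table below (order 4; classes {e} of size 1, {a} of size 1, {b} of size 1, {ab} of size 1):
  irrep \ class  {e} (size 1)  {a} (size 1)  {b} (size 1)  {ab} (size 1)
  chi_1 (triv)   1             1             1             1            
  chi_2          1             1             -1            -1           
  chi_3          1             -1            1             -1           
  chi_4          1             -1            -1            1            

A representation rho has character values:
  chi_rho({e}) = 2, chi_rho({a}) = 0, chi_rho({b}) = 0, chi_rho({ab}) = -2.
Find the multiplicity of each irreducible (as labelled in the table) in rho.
Multiplicities: chi_1: 0, chi_2: 1, chi_3: 1, chi_4: 0.

Proof sketch: Use <chi_rho, chi> = (1/|G|) sum_C |C| * chi_rho(C) * conj(chi(C)) with |G| = 4 for each irreducible chi in the table:
  <chi_rho, chi_1> = (1/4)[1*(2)*conj(1) + 1*(0)*conj(1) + 1*(0)*conj(1) + 1*(-2)*conj(1)]
      = (1/4)[(2) + (0) + (0) + (-2)] = 0/4 = 0
  <chi_rho, chi_2> = (1/4)[1*(2)*conj(1) + 1*(0)*conj(1) + 1*(0)*conj(-1) + 1*(-2)*conj(-1)]
      = (1/4)[(2) + (0) + (0) + (2)] = 4/4 = 1
  <chi_rho, chi_3> = (1/4)[1*(2)*conj(1) + 1*(0)*conj(-1) + 1*(0)*conj(1) + 1*(-2)*conj(-1)]
      = (1/4)[(2) + (0) + (0) + (2)] = 4/4 = 1
  <chi_rho, chi_4> = (1/4)[1*(2)*conj(1) + 1*(0)*conj(-1) + 1*(0)*conj(-1) + 1*(-2)*conj(1)]
      = (1/4)[(2) + (0) + (0) + (-2)] = 0/4 = 0
Dimension check: dim(rho) = sum (mult * dim) = 0*1 + 1*1 + 1*1 + 0*1 = 2 = chi_rho(e) = 2.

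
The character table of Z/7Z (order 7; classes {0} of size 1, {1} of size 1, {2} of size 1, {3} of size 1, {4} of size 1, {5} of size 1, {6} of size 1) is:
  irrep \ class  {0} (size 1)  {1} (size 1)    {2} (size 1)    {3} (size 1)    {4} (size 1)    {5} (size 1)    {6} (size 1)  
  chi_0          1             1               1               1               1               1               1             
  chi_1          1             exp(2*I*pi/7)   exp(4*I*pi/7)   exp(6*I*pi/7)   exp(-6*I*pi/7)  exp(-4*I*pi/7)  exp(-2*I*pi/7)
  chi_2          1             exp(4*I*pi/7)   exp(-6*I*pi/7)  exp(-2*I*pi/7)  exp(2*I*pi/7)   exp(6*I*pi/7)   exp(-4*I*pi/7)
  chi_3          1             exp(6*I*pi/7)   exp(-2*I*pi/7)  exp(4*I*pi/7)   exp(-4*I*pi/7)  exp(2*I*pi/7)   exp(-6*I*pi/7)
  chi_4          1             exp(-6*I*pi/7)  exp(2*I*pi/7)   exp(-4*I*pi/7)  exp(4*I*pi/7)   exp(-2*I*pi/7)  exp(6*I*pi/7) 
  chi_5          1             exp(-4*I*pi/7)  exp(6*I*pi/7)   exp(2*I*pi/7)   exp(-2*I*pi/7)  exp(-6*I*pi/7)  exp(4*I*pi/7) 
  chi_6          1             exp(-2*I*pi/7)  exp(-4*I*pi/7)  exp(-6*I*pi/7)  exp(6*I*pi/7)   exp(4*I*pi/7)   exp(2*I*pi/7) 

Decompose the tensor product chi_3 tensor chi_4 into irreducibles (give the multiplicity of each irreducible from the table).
chi_3 tensor chi_4 = chi_0 (all other irreducibles have multiplicity 0).

Solution. The character of a tensor product is the pointwise product (chi_3 * chi_4)(C) = chi_3(C) * chi_4(C):
  {0}: (1)*(1), {1}: (exp(6*I*pi/7))*(exp(-6*I*pi/7)), {2}: (exp(-2*I*pi/7))*(exp(2*I*pi/7)), {3}: (exp(4*I*pi/7))*(exp(-4*I*pi/7)), {4}: (exp(-4*I*pi/7))*(exp(4*I*pi/7)), {5}: (exp(2*I*pi/7))*(exp(-2*I*pi/7)), {6}: (exp(-6*I*pi/7))*(exp(6*I*pi/7))
so (chi_3 * chi_4) takes values
  {0} -> 1, {1} -> 1, {2} -> 1, {3} -> 1, {4} -> 1, {5} -> 1, {6} -> 1.
Now take the inner product of this character with each irreducible chi from the table, <chi_3*chi_4, chi> = (1/7) sum_C |C| (chi_3*chi_4)(C) conj(chi(C)):
  <chi_3*chi_4, chi_0> = (1/7)[1*(1)*conj(1) + 1*(1)*conj(1) + 1*(1)*conj(1) + 1*(1)*conj(1) + 1*(1)*conj(1) + 1*(1)*conj(1) + 1*(1)*conj(1)]
      = (1/7)[(1) + (1) + (1) + (1) + (1) + (1) + (1)] = 7/7 = 1
  <chi_3*chi_4, chi_1> = (1/7)[1*(1)*conj(1) + 1*(1)*conj(exp(2*I*pi/7)) + 1*(1)*conj(exp(4*I*pi/7)) + 1*(1)*conj(exp(6*I*pi/7)) + 1*(1)*conj(exp(-6*I*pi/7)) + 1*(1)*conj(exp(-4*I*pi/7)) + 1*(1)*conj(exp(-2*I*pi/7))]
      = (1/7)[(1) + (exp(-2*I*pi/7)) + (exp(-4*I*pi/7)) + (exp(-6*I*pi/7)) + (exp(6*I*pi/7)) + (exp(4*I*pi/7)) + (exp(2*I*pi/7))] = 0/7 = 0
  <chi_3*chi_4, chi_2> = (1/7)[1*(1)*conj(1) + 1*(1)*conj(exp(4*I*pi/7)) + 1*(1)*conj(exp(-6*I*pi/7)) + 1*(1)*conj(exp(-2*I*pi/7)) + 1*(1)*conj(exp(2*I*pi/7)) + 1*(1)*conj(exp(6*I*pi/7)) + 1*(1)*conj(exp(-4*I*pi/7))]
      = (1/7)[(1) + (exp(-4*I*pi/7)) + (exp(6*I*pi/7)) + (exp(2*I*pi/7)) + (exp(-2*I*pi/7)) + (exp(-6*I*pi/7)) + (exp(4*I*pi/7))] = 0/7 = 0
  <chi_3*chi_4, chi_3> = (1/7)[1*(1)*conj(1) + 1*(1)*conj(exp(6*I*pi/7)) + 1*(1)*conj(exp(-2*I*pi/7)) + 1*(1)*conj(exp(4*I*pi/7)) + 1*(1)*conj(exp(-4*I*pi/7)) + 1*(1)*conj(exp(2*I*pi/7)) + 1*(1)*conj(exp(-6*I*pi/7))]
      = (1/7)[(1) + (exp(-6*I*pi/7)) + (exp(2*I*pi/7)) + (exp(-4*I*pi/7)) + (exp(4*I*pi/7)) + (exp(-2*I*pi/7)) + (exp(6*I*pi/7))] = 0/7 = 0
  <chi_3*chi_4, chi_4> = (1/7)[1*(1)*conj(1) + 1*(1)*conj(exp(-6*I*pi/7)) + 1*(1)*conj(exp(2*I*pi/7)) + 1*(1)*conj(exp(-4*I*pi/7)) + 1*(1)*conj(exp(4*I*pi/7)) + 1*(1)*conj(exp(-2*I*pi/7)) + 1*(1)*conj(exp(6*I*pi/7))]
      = (1/7)[(1) + (exp(6*I*pi/7)) + (exp(-2*I*pi/7)) + (exp(4*I*pi/7)) + (exp(-4*I*pi/7)) + (exp(2*I*pi/7)) + (exp(-6*I*pi/7))] = 0/7 = 0
  <chi_3*chi_4, chi_5> = (1/7)[1*(1)*conj(1) + 1*(1)*conj(exp(-4*I*pi/7)) + 1*(1)*conj(exp(6*I*pi/7)) + 1*(1)*conj(exp(2*I*pi/7)) + 1*(1)*conj(exp(-2*I*pi/7)) + 1*(1)*conj(exp(-6*I*pi/7)) + 1*(1)*conj(exp(4*I*pi/7))]
      = (1/7)[(1) + (exp(4*I*pi/7)) + (exp(-6*I*pi/7)) + (exp(-2*I*pi/7)) + (exp(2*I*pi/7)) + (exp(6*I*pi/7)) + (exp(-4*I*pi/7))] = 0/7 = 0
  <chi_3*chi_4, chi_6> = (1/7)[1*(1)*conj(1) + 1*(1)*conj(exp(-2*I*pi/7)) + 1*(1)*conj(exp(-4*I*pi/7)) + 1*(1)*conj(exp(-6*I*pi/7)) + 1*(1)*conj(exp(6*I*pi/7)) + 1*(1)*conj(exp(4*I*pi/7)) + 1*(1)*conj(exp(2*I*pi/7))]
      = (1/7)[(1) + (exp(2*I*pi/7)) + (exp(4*I*pi/7)) + (exp(6*I*pi/7)) + (exp(-6*I*pi/7)) + (exp(-4*I*pi/7)) + (exp(-2*I*pi/7))] = 0/7 = 0
(Exp terms are combined using exp(i*s)*conj(exp(i*t)) = exp(i*(s-t)), and sums of them are collapsed using the identity that for every m > 1 the m distinct m-th roots of unity sum to 0, e.g. 1 + exp(2*I*pi/3) + exp(-2*I*pi/3) = 0.)
Hence the multiplicities are chi_0: 1. Dimension check: dim(chi_3)*dim(chi_4) = 1*1 = 1 and sum (mult * dim) = 1*1 = 1.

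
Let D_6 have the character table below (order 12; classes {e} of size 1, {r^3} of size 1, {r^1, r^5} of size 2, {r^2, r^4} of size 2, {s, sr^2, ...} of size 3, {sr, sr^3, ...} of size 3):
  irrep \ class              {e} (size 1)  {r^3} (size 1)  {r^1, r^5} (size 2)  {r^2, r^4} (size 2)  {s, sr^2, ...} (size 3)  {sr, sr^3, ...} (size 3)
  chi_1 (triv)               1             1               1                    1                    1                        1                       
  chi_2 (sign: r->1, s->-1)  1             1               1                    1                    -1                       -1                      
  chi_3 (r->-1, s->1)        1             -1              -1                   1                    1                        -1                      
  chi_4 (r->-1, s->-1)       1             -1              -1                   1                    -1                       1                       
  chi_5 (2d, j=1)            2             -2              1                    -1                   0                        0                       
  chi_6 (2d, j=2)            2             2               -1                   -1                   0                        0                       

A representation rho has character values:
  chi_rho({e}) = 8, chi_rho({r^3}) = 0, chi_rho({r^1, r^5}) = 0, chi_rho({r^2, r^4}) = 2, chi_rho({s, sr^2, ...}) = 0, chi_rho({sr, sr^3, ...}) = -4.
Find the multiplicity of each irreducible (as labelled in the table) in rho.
Multiplicities: chi_1: 0, chi_2: 2, chi_3: 2, chi_4: 0, chi_5: 1, chi_6: 1.

Explanation: Use <chi_rho, chi> = (1/|G|) sum_C |C| * chi_rho(C) * conj(chi(C)) with |G| = 12 for each irreducible chi in the table:
  <chi_rho, chi_1> = (1/12)[1*(8)*conj(1) + 1*(0)*conj(1) + 2*(0)*conj(1) + 2*(2)*conj(1) + 3*(0)*conj(1) + 3*(-4)*conj(1)]
      = (1/12)[(8) + (0) + (0) + (4) + (0) + (-12)] = 0/12 = 0
  <chi_rho, chi_2> = (1/12)[1*(8)*conj(1) + 1*(0)*conj(1) + 2*(0)*conj(1) + 2*(2)*conj(1) + 3*(0)*conj(-1) + 3*(-4)*conj(-1)]
      = (1/12)[(8) + (0) + (0) + (4) + (0) + (12)] = 24/12 = 2
  <chi_rho, chi_3> = (1/12)[1*(8)*conj(1) + 1*(0)*conj(-1) + 2*(0)*conj(-1) + 2*(2)*conj(1) + 3*(0)*conj(1) + 3*(-4)*conj(-1)]
      = (1/12)[(8) + (0) + (0) + (4) + (0) + (12)] = 24/12 = 2
  <chi_rho, chi_4> = (1/12)[1*(8)*conj(1) + 1*(0)*conj(-1) + 2*(0)*conj(-1) + 2*(2)*conj(1) + 3*(0)*conj(-1) + 3*(-4)*conj(1)]
      = (1/12)[(8) + (0) + (0) + (4) + (0) + (-12)] = 0/12 = 0
  <chi_rho, chi_5> = (1/12)[1*(8)*conj(2) + 1*(0)*conj(-2) + 2*(0)*conj(1) + 2*(2)*conj(-1) + 3*(0)*conj(0) + 3*(-4)*conj(0)]
      = (1/12)[(16) + (0) + (0) + (-4) + (0) + (0)] = 12/12 = 1
  <chi_rho, chi_6> = (1/12)[1*(8)*conj(2) + 1*(0)*conj(2) + 2*(0)*conj(-1) + 2*(2)*conj(-1) + 3*(0)*conj(0) + 3*(-4)*conj(0)]
      = (1/12)[(16) + (0) + (0) + (-4) + (0) + (0)] = 12/12 = 1
Dimension check: dim(rho) = sum (mult * dim) = 0*1 + 2*1 + 2*1 + 0*1 + 1*2 + 1*2 = 8 = chi_rho(e) = 8.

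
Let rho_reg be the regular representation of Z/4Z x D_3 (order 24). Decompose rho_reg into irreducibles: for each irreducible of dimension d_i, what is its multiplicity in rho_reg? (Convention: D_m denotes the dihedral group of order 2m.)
Each irreducible V_i of dimension d_i appears with multiplicity d_i, i.e. rho_reg = (direct sum over all irreducibles V_i) d_i V_i. The irreducible dimensions for Z/4Z x D_3 are 1, 1, 1, 1, 1, 1, 1, 1, 2, 2, 2, 2: 8 irreducibles of dimension 1, each with multiplicity 1; 4 irreducibles of dimension 2, each with multiplicity 2. Total dimension 8*1*1 + 4*2*2 = 24 = |G|.

Reasoning: General theorem: in the regular representation of a finite group G, each irreducible appears with multiplicity equal to its dimension. Check: dim(rho_reg) = sum d_i^2 = 1 + 1 + 1 + 1 + 1 + 1 + 1 + 1 + 4 + 4 + 4 + 4 = 24 = |G|.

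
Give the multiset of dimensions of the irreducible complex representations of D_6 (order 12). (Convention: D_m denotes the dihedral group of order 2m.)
Dimensions: 1, 1, 1, 1, 2, 2

Reasoning: There are 6 irreducibles (= number of conjugacy classes). Their dimensions d_i satisfy sum d_i^2 = |G| = 12: 1 + 1 + 1 + 1 + 4 + 4 = 12.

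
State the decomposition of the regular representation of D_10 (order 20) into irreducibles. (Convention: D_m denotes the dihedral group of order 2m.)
Each irreducible V_i of dimension d_i appears with multiplicity d_i, i.e. rho_reg = (direct sum over all irreducibles V_i) d_i V_i. The irreducible dimensions for D_10 are 1, 1, 1, 1, 2, 2, 2, 2: 4 irreducibles of dimension 1, each with multiplicity 1; 4 irreducibles of dimension 2, each with multiplicity 2. Total dimension 4*1*1 + 4*2*2 = 20 = |G|.

Solution. General theorem: in the regular representation of a finite group G, each irreducible appears with multiplicity equal to its dimension. Check: dim(rho_reg) = sum d_i^2 = 1 + 1 + 1 + 1 + 4 + 4 + 4 + 4 = 20 = |G|.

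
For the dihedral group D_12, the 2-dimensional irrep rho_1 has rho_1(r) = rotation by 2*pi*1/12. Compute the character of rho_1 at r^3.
chi_{rho_1}(r^3) = 2*cos(2*pi*1*3/12) = 0

Argument: rho_1(r^3) is rotation by angle 2*pi*1*3/12, whose trace is 2*cos(2*pi*1*3/12) = 0.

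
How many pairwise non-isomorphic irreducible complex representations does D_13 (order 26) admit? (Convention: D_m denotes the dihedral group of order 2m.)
8

Details: The number of irreducible complex representations of a finite group equals its number of conjugacy classes. D_13 has 8 conjugacy classes ((n+3)/2 for n odd), so D_13 (order 26) has exactly 8 irreducible complex representations.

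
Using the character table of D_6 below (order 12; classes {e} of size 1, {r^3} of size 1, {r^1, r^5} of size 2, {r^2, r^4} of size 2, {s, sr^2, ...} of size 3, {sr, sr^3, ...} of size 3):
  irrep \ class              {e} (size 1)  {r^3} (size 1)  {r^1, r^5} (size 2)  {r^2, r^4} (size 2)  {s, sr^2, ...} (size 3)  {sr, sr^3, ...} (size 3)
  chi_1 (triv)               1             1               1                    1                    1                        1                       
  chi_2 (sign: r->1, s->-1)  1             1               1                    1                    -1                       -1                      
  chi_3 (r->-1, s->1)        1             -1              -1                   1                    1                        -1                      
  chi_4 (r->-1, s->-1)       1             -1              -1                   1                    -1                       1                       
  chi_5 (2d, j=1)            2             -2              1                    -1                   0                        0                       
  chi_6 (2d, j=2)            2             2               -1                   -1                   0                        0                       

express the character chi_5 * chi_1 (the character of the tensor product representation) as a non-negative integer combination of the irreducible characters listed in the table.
chi_5 tensor chi_1 = chi_5 (all other irreducibles have multiplicity 0).

Details: The character of a tensor product is the pointwise product (chi_5 * chi_1)(C) = chi_5(C) * chi_1(C):
  {e}: (2)*(1), {r^3}: (-2)*(1), {r^1, r^5}: (1)*(1), {r^2, r^4}: (-1)*(1), {s, sr^2, ...}: (0)*(1), {sr, sr^3, ...}: (0)*(1)
so (chi_5 * chi_1) takes values
  {e} -> 2, {r^3} -> -2, {r^1, r^5} -> 1, {r^2, r^4} -> -1, {s, sr^2, ...} -> 0, {sr, sr^3, ...} -> 0.
Now take the inner product of this character with each irreducible chi from the table, <chi_5*chi_1, chi> = (1/12) sum_C |C| (chi_5*chi_1)(C) conj(chi(C)):
  <chi_5*chi_1, chi_1> = (1/12)[1*(2)*conj(1) + 1*(-2)*conj(1) + 2*(1)*conj(1) + 2*(-1)*conj(1) + 3*(0)*conj(1) + 3*(0)*conj(1)]
      = (1/12)[(2) + (-2) + (2) + (-2) + (0) + (0)] = 0/12 = 0
  <chi_5*chi_1, chi_2> = (1/12)[1*(2)*conj(1) + 1*(-2)*conj(1) + 2*(1)*conj(1) + 2*(-1)*conj(1) + 3*(0)*conj(-1) + 3*(0)*conj(-1)]
      = (1/12)[(2) + (-2) + (2) + (-2) + (0) + (0)] = 0/12 = 0
  <chi_5*chi_1, chi_3> = (1/12)[1*(2)*conj(1) + 1*(-2)*conj(-1) + 2*(1)*conj(-1) + 2*(-1)*conj(1) + 3*(0)*conj(1) + 3*(0)*conj(-1)]
      = (1/12)[(2) + (2) + (-2) + (-2) + (0) + (0)] = 0/12 = 0
  <chi_5*chi_1, chi_4> = (1/12)[1*(2)*conj(1) + 1*(-2)*conj(-1) + 2*(1)*conj(-1) + 2*(-1)*conj(1) + 3*(0)*conj(-1) + 3*(0)*conj(1)]
      = (1/12)[(2) + (2) + (-2) + (-2) + (0) + (0)] = 0/12 = 0
  <chi_5*chi_1, chi_5> = (1/12)[1*(2)*conj(2) + 1*(-2)*conj(-2) + 2*(1)*conj(1) + 2*(-1)*conj(-1) + 3*(0)*conj(0) + 3*(0)*conj(0)]
      = (1/12)[(4) + (4) + (2) + (2) + (0) + (0)] = 12/12 = 1
  <chi_5*chi_1, chi_6> = (1/12)[1*(2)*conj(2) + 1*(-2)*conj(2) + 2*(1)*conj(-1) + 2*(-1)*conj(-1) + 3*(0)*conj(0) + 3*(0)*conj(0)]
      = (1/12)[(4) + (-4) + (-2) + (2) + (0) + (0)] = 0/12 = 0
Hence the multiplicities are chi_5: 1. Dimension check: dim(chi_5)*dim(chi_1) = 2*1 = 2 and sum (mult * dim) = 1*2 = 2.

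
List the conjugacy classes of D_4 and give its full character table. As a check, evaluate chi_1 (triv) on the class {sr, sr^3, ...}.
Conjugacy classes: {e} of size 1, {r^2} of size 1, {r^1, r^3} of size 2, {s, sr^2, ...} of size 2, {sr, sr^3, ...} of size 2.
Character table:
  irrep \ class              {e} (size 1)  {r^2} (size 1)  {r^1, r^3} (size 2)  {s, sr^2, ...} (size 2)  {sr, sr^3, ...} (size 2)
  chi_1 (triv)               1             1               1                    1                        1                       
  chi_2 (sign: r->1, s->-1)  1             1               1                    -1                       -1                      
  chi_3 (r->-1, s->1)        1             1               -1                   1                        -1                      
  chi_4 (r->-1, s->-1)       1             1               -1                   -1                       1                       
  chi_5 (2d, j=1)            2             -2              0                    0                        0                       

Spot check: chi_1 (triv) on {sr, sr^3, ...} = 1.

Why: D_4 has order 2*4 = 8 with 5 conjugacy classes, hence 5 irreducibles. Sum of squared dims 1 + 1 + 1 + 1 + 4 = 8 = |G|. Linear characters come from the abelianisation; the 2-dimensional irreps have character r^k -> 2*cos(2*pi*j*k/4), reflections -> 0.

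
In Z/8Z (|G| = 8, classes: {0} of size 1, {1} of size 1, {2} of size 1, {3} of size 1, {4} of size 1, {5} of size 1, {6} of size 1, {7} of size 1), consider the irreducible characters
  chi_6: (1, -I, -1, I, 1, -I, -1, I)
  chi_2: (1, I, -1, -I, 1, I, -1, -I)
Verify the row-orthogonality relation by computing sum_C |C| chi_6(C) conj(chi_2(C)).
Sum = 0; so <chi_6, chi_2> = 0 (distinct irreducibles are orthogonal).

Compute term by term over conjugacy classes (|C| * chi_6(C) * conj(chi_2(C))):
  1*(1)*conj(1) + 1*(-I)*conj(I) + 1*(-1)*conj(-1) + 1*(I)*conj(-I) + 1*(1)*conj(1) + 1*(-I)*conj(I) + 1*(-1)*conj(-1) + 1*(I)*conj(-I)
  = (1) + (-1) + (1) + (-1) + (1) + (-1) + (1) + (-1)
  = 0.
(Exp terms are combined using exp(i*s)*conj(exp(i*t)) = exp(i*(s-t)), and sums of them are collapsed using the identity that for every m > 1 the m distinct m-th roots of unity sum to 0, e.g. 1 + exp(2*I*pi/3) + exp(-2*I*pi/3) = 0.)
Dividing by |G| = 8 gives 0/8 = 0, matching the row-orthogonality relation <chi_6, chi_2> = [chi_6 = chi_2].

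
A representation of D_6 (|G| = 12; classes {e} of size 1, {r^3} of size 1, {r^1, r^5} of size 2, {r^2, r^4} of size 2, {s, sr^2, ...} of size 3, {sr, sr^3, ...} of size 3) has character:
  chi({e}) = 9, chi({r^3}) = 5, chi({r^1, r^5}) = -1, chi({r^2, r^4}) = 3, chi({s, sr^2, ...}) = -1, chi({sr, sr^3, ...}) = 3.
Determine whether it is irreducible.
Not irreducible (reducible): <chi, chi> = 13 > 1.

Working: <chi, chi> = (1/|G|) sum_C |C| * |chi(C)|^2 = (1/12)[1*|9|^2 + 1*|5|^2 + 2*|-1|^2 + 2*|3|^2 + 3*|-1|^2 + 3*|3|^2]
  = (1/12)[(81) + (25) + (2) + (18) + (3) + (27)] = 156/12 = 13.
A character is irreducible iff <chi, chi> = 1, so this representation is reducible.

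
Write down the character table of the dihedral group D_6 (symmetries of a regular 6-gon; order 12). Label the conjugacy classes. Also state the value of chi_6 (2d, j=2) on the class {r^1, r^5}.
Conjugacy classes: {e} of size 1, {r^3} of size 1, {r^1, r^5} of size 2, {r^2, r^4} of size 2, {s, sr^2, ...} of size 3, {sr, sr^3, ...} of size 3.
Character table:
  irrep \ class              {e} (size 1)  {r^3} (size 1)  {r^1, r^5} (size 2)  {r^2, r^4} (size 2)  {s, sr^2, ...} (size 3)  {sr, sr^3, ...} (size 3)
  chi_1 (triv)               1             1               1                    1                    1                        1                       
  chi_2 (sign: r->1, s->-1)  1             1               1                    1                    -1                       -1                      
  chi_3 (r->-1, s->1)        1             -1              -1                   1                    1                        -1                      
  chi_4 (r->-1, s->-1)       1             -1              -1                   1                    -1                       1                       
  chi_5 (2d, j=1)            2             -2              1                    -1                   0                        0                       
  chi_6 (2d, j=2)            2             2               -1                   -1                   0                        0                       

Spot check: chi_6 (2d, j=2) on {r^1, r^5} = -1.

Justification: D_6 has order 2*6 = 12 with 6 conjugacy classes, hence 6 irreducibles. Sum of squared dims 1 + 1 + 1 + 1 + 4 + 4 = 12 = |G|. Linear characters come from the abelianisation; the 2-dimensional irreps have character r^k -> 2*cos(2*pi*j*k/6), reflections -> 0.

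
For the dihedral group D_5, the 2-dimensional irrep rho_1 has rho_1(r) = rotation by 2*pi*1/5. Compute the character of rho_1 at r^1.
chi_{rho_1}(r^1) = 2*cos(2*pi*1*1/5) = -1/2 + sqrt(5)/2

Details: rho_1(r^1) is rotation by angle 2*pi*1*1/5, whose trace is 2*cos(2*pi*1*1/5) = -1/2 + sqrt(5)/2.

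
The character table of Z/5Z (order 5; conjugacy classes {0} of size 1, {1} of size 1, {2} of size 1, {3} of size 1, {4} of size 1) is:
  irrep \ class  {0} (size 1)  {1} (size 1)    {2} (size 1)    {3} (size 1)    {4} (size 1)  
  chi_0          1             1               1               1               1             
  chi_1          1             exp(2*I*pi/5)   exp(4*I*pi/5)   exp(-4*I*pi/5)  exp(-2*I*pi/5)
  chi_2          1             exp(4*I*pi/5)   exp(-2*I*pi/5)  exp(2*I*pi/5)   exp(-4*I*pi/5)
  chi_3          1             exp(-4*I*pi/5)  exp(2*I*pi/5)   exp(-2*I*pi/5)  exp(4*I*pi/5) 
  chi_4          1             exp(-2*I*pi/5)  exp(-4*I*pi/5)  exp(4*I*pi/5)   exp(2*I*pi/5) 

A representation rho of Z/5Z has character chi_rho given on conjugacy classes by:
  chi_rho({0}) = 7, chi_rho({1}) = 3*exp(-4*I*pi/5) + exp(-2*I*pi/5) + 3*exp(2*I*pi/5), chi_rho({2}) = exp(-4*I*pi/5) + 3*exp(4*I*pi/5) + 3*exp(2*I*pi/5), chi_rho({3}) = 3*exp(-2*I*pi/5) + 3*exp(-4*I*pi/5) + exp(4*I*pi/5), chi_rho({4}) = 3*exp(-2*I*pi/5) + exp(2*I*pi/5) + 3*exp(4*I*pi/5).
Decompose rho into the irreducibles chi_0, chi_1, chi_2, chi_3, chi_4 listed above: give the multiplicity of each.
Multiplicities: chi_0: 0, chi_1: 3, chi_2: 0, chi_3: 3, chi_4: 1.

Derivation: Use <chi_rho, chi> = (1/|G|) sum_C |C| * chi_rho(C) * conj(chi(C)) with |G| = 5 for each irreducible chi in the table:
  <chi_rho, chi_0> = (1/5)[1*(7)*conj(1) + 1*(3*exp(-4*I*pi/5) + exp(-2*I*pi/5) + 3*exp(2*I*pi/5))*conj(1) + 1*(exp(-4*I*pi/5) + 3*exp(4*I*pi/5) + 3*exp(2*I*pi/5))*conj(1) + 1*(3*exp(-2*I*pi/5) + 3*exp(-4*I*pi/5) + exp(4*I*pi/5))*conj(1) + 1*(3*exp(-2*I*pi/5) + exp(2*I*pi/5) + 3*exp(4*I*pi/5))*conj(1)]
      = (1/5)[(7) + (3*exp(-4*I*pi/5) + exp(-2*I*pi/5) + 3*exp(2*I*pi/5)) + (exp(-4*I*pi/5) + 3*exp(4*I*pi/5) + 3*exp(2*I*pi/5)) + (3*exp(-2*I*pi/5) + 3*exp(-4*I*pi/5) + exp(4*I*pi/5)) + (3*exp(-2*I*pi/5) + exp(2*I*pi/5) + 3*exp(4*I*pi/5))] = 0/5 = 0
  <chi_rho, chi_1> = (1/5)[1*(7)*conj(1) + 1*(3*exp(-4*I*pi/5) + exp(-2*I*pi/5) + 3*exp(2*I*pi/5))*conj(exp(2*I*pi/5)) + 1*(exp(-4*I*pi/5) + 3*exp(4*I*pi/5) + 3*exp(2*I*pi/5))*conj(exp(4*I*pi/5)) + 1*(3*exp(-2*I*pi/5) + 3*exp(-4*I*pi/5) + exp(4*I*pi/5))*conj(exp(-4*I*pi/5)) + 1*(3*exp(-2*I*pi/5) + exp(2*I*pi/5) + 3*exp(4*I*pi/5))*conj(exp(-2*I*pi/5))]
      = (1/5)[(7) + (3 + exp(-4*I*pi/5) + 3*exp(4*I*pi/5)) + (3 + 3*exp(-2*I*pi/5) + exp(2*I*pi/5)) + (3 + exp(-2*I*pi/5) + 3*exp(2*I*pi/5)) + (3 + 3*exp(-4*I*pi/5) + exp(4*I*pi/5))] = 15/5 = 3
  <chi_rho, chi_2> = (1/5)[1*(7)*conj(1) + 1*(3*exp(-4*I*pi/5) + exp(-2*I*pi/5) + 3*exp(2*I*pi/5))*conj(exp(4*I*pi/5)) + 1*(exp(-4*I*pi/5) + 3*exp(4*I*pi/5) + 3*exp(2*I*pi/5))*conj(exp(-2*I*pi/5)) + 1*(3*exp(-2*I*pi/5) + 3*exp(-4*I*pi/5) + exp(4*I*pi/5))*conj(exp(2*I*pi/5)) + 1*(3*exp(-2*I*pi/5) + exp(2*I*pi/5) + 3*exp(4*I*pi/5))*conj(exp(-4*I*pi/5))]
      = (1/5)[(7) + (3*exp(-2*I*pi/5) + exp(4*I*pi/5) + 3*exp(2*I*pi/5)) + (3*exp(-4*I*pi/5) + exp(-2*I*pi/5) + 3*exp(4*I*pi/5)) + (3*exp(-4*I*pi/5) + exp(2*I*pi/5) + 3*exp(4*I*pi/5)) + (3*exp(-2*I*pi/5) + exp(-4*I*pi/5) + 3*exp(2*I*pi/5))] = 0/5 = 0
  <chi_rho, chi_3> = (1/5)[1*(7)*conj(1) + 1*(3*exp(-4*I*pi/5) + exp(-2*I*pi/5) + 3*exp(2*I*pi/5))*conj(exp(-4*I*pi/5)) + 1*(exp(-4*I*pi/5) + 3*exp(4*I*pi/5) + 3*exp(2*I*pi/5))*conj(exp(2*I*pi/5)) + 1*(3*exp(-2*I*pi/5) + 3*exp(-4*I*pi/5) + exp(4*I*pi/5))*conj(exp(-2*I*pi/5)) + 1*(3*exp(-2*I*pi/5) + exp(2*I*pi/5) + 3*exp(4*I*pi/5))*conj(exp(4*I*pi/5))]
      = (1/5)[(7) + (3 + 3*exp(-4*I*pi/5) + exp(2*I*pi/5)) + (3 + exp(4*I*pi/5) + 3*exp(2*I*pi/5)) + (3 + 3*exp(-2*I*pi/5) + exp(-4*I*pi/5)) + (3 + exp(-2*I*pi/5) + 3*exp(4*I*pi/5))] = 15/5 = 3
  <chi_rho, chi_4> = (1/5)[1*(7)*conj(1) + 1*(3*exp(-4*I*pi/5) + exp(-2*I*pi/5) + 3*exp(2*I*pi/5))*conj(exp(-2*I*pi/5)) + 1*(exp(-4*I*pi/5) + 3*exp(4*I*pi/5) + 3*exp(2*I*pi/5))*conj(exp(-4*I*pi/5)) + 1*(3*exp(-2*I*pi/5) + 3*exp(-4*I*pi/5) + exp(4*I*pi/5))*conj(exp(4*I*pi/5)) + 1*(3*exp(-2*I*pi/5) + exp(2*I*pi/5) + 3*exp(4*I*pi/5))*conj(exp(2*I*pi/5))]
      = (1/5)[(7) + (1 + 3*exp(-2*I*pi/5) + 3*exp(4*I*pi/5)) + (1 + 3*exp(-2*I*pi/5) + 3*exp(-4*I*pi/5)) + (1 + 3*exp(4*I*pi/5) + 3*exp(2*I*pi/5)) + (1 + 3*exp(-4*I*pi/5) + 3*exp(2*I*pi/5))] = 5/5 = 1
(Exp terms are combined using exp(i*s)*conj(exp(i*t)) = exp(i*(s-t)), and sums of them are collapsed using the identity that for every m > 1 the m distinct m-th roots of unity sum to 0, e.g. 1 + exp(2*I*pi/3) + exp(-2*I*pi/3) = 0.)
Dimension check: dim(rho) = sum (mult * dim) = 0*1 + 3*1 + 0*1 + 3*1 + 1*1 = 7 = chi_rho(e) = 7.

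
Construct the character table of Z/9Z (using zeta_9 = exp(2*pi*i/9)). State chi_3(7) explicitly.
Character table of Z/9Z (irreps indexed chi_0,...,chi_8 with chi_k(m) = zeta_9^(k*m), zeta_9 = exp(2*pi*i/9)):
  irrep \ class  {0} (size 1)  {1} (size 1)    {2} (size 1)    {3} (size 1)    {4} (size 1)    {5} (size 1)    {6} (size 1)    {7} (size 1)    {8} (size 1)  
  chi_0          1             1               1               1               1               1               1               1               1             
  chi_1          1             exp(2*I*pi/9)   exp(4*I*pi/9)   exp(2*I*pi/3)   exp(8*I*pi/9)   exp(-8*I*pi/9)  exp(-2*I*pi/3)  exp(-4*I*pi/9)  exp(-2*I*pi/9)
  chi_2          1             exp(4*I*pi/9)   exp(8*I*pi/9)   exp(-2*I*pi/3)  exp(-2*I*pi/9)  exp(2*I*pi/9)   exp(2*I*pi/3)   exp(-8*I*pi/9)  exp(-4*I*pi/9)
  chi_3          1             exp(2*I*pi/3)   exp(-2*I*pi/3)  1               exp(2*I*pi/3)   exp(-2*I*pi/3)  1               exp(2*I*pi/3)   exp(-2*I*pi/3)
  chi_4          1             exp(8*I*pi/9)   exp(-2*I*pi/9)  exp(2*I*pi/3)   exp(-4*I*pi/9)  exp(4*I*pi/9)   exp(-2*I*pi/3)  exp(2*I*pi/9)   exp(-8*I*pi/9)
  chi_5          1             exp(-8*I*pi/9)  exp(2*I*pi/9)   exp(-2*I*pi/3)  exp(4*I*pi/9)   exp(-4*I*pi/9)  exp(2*I*pi/3)   exp(-2*I*pi/9)  exp(8*I*pi/9) 
  chi_6          1             exp(-2*I*pi/3)  exp(2*I*pi/3)   1               exp(-2*I*pi/3)  exp(2*I*pi/3)   1               exp(-2*I*pi/3)  exp(2*I*pi/3) 
  chi_7          1             exp(-4*I*pi/9)  exp(-8*I*pi/9)  exp(2*I*pi/3)   exp(2*I*pi/9)   exp(-2*I*pi/9)  exp(-2*I*pi/3)  exp(8*I*pi/9)   exp(4*I*pi/9) 
  chi_8          1             exp(-2*I*pi/9)  exp(-4*I*pi/9)  exp(-2*I*pi/3)  exp(-8*I*pi/9)  exp(8*I*pi/9)   exp(2*I*pi/3)   exp(4*I*pi/9)   exp(2*I*pi/9) 

Spot check: chi_3(7) = zeta_9^(3*7) = zeta_9^21 = exp(2*I*pi/3).

Z/9Z is abelian, so all 9 irreducible complex representations are 1-dimensional. They are given by chi_k(m) = zeta_9^(k*m) for k = 0,...,8. Row orthogonality: sum_m chi_k(m) conj(chi_l(m)) = 9 * [k = l].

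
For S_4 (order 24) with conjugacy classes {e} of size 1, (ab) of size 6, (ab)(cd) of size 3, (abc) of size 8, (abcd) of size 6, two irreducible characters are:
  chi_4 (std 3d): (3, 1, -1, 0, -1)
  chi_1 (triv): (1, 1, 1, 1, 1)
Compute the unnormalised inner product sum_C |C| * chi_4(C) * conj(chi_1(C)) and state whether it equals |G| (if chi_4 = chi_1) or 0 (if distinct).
Sum = 0; so <chi_4, chi_1> = 0 (distinct irreducibles are orthogonal).

Solution. Compute term by term over conjugacy classes (|C| * chi_4(C) * conj(chi_1(C))):
  1*(3)*conj(1) + 6*(1)*conj(1) + 3*(-1)*conj(1) + 8*(0)*conj(1) + 6*(-1)*conj(1)
  = (3) + (6) + (-3) + (0) + (-6)
  = 0.
Dividing by |G| = 24 gives 0/24 = 0, matching the row-orthogonality relation <chi_4, chi_1> = [chi_4 = chi_1].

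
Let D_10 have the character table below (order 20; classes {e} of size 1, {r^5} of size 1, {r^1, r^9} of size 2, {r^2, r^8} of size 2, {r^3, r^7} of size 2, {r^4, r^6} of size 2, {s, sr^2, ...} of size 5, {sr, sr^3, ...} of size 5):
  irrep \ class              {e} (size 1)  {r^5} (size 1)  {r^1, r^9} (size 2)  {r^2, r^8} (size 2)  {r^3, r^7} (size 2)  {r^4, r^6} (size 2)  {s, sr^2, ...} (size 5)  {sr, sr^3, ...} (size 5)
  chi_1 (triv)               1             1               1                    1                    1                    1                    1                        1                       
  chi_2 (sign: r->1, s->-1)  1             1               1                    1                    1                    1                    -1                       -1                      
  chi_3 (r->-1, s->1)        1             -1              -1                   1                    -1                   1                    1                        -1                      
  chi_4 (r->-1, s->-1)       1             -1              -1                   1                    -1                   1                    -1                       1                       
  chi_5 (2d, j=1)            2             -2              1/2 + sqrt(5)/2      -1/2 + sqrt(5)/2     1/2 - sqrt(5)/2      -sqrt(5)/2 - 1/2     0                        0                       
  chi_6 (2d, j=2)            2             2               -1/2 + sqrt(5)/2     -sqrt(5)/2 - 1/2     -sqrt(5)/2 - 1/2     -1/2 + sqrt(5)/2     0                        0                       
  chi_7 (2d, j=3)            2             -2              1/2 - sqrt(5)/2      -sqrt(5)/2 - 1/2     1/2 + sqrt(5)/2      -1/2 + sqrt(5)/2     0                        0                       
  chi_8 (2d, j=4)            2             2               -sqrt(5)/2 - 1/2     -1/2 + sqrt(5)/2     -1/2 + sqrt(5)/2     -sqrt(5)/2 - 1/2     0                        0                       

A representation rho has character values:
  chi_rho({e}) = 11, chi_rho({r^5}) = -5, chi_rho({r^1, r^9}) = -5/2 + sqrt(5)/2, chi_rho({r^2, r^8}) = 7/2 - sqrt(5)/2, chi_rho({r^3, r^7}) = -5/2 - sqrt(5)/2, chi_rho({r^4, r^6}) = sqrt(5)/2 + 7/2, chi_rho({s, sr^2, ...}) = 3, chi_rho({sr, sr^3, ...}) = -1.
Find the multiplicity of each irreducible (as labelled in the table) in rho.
Multiplicities: chi_1: 1, chi_2: 0, chi_3: 3, chi_4: 1, chi_5: 1, chi_6: 1, chi_7: 1, chi_8: 0.

Details: Use <chi_rho, chi> = (1/|G|) sum_C |C| * chi_rho(C) * conj(chi(C)) with |G| = 20 for each irreducible chi in the table:
  <chi_rho, chi_1> = (1/20)[1*(11)*conj(1) + 1*(-5)*conj(1) + 2*(-5/2 + sqrt(5)/2)*conj(1) + 2*(7/2 - sqrt(5)/2)*conj(1) + 2*(-5/2 - sqrt(5)/2)*conj(1) + 2*(sqrt(5)/2 + 7/2)*conj(1) + 5*(3)*conj(1) + 5*(-1)*conj(1)]
      = (1/20)[(11) + (-5) + (-5 + sqrt(5)) + (7 - sqrt(5)) + (-5 - sqrt(5)) + (sqrt(5) + 7) + (15) + (-5)] = 20/20 = 1
  <chi_rho, chi_2> = (1/20)[1*(11)*conj(1) + 1*(-5)*conj(1) + 2*(-5/2 + sqrt(5)/2)*conj(1) + 2*(7/2 - sqrt(5)/2)*conj(1) + 2*(-5/2 - sqrt(5)/2)*conj(1) + 2*(sqrt(5)/2 + 7/2)*conj(1) + 5*(3)*conj(-1) + 5*(-1)*conj(-1)]
      = (1/20)[(11) + (-5) + (-5 + sqrt(5)) + (7 - sqrt(5)) + (-5 - sqrt(5)) + (sqrt(5) + 7) + (-15) + (5)] = 0/20 = 0
  <chi_rho, chi_3> = (1/20)[1*(11)*conj(1) + 1*(-5)*conj(-1) + 2*(-5/2 + sqrt(5)/2)*conj(-1) + 2*(7/2 - sqrt(5)/2)*conj(1) + 2*(-5/2 - sqrt(5)/2)*conj(-1) + 2*(sqrt(5)/2 + 7/2)*conj(1) + 5*(3)*conj(1) + 5*(-1)*conj(-1)]
      = (1/20)[(11) + (5) + (5 - sqrt(5)) + (7 - sqrt(5)) + (sqrt(5) + 5) + (sqrt(5) + 7) + (15) + (5)] = 60/20 = 3
  <chi_rho, chi_4> = (1/20)[1*(11)*conj(1) + 1*(-5)*conj(-1) + 2*(-5/2 + sqrt(5)/2)*conj(-1) + 2*(7/2 - sqrt(5)/2)*conj(1) + 2*(-5/2 - sqrt(5)/2)*conj(-1) + 2*(sqrt(5)/2 + 7/2)*conj(1) + 5*(3)*conj(-1) + 5*(-1)*conj(1)]
      = (1/20)[(11) + (5) + (5 - sqrt(5)) + (7 - sqrt(5)) + (sqrt(5) + 5) + (sqrt(5) + 7) + (-15) + (-5)] = 20/20 = 1
  <chi_rho, chi_5> = (1/20)[1*(11)*conj(2) + 1*(-5)*conj(-2) + 2*(-5/2 + sqrt(5)/2)*conj(1/2 + sqrt(5)/2) + 2*(7/2 - sqrt(5)/2)*conj(-1/2 + sqrt(5)/2) + 2*(-5/2 - sqrt(5)/2)*conj(1/2 - sqrt(5)/2) + 2*(sqrt(5)/2 + 7/2)*conj(-sqrt(5)/2 - 1/2) + 5*(3)*conj(0) + 5*(-1)*conj(0)]
      = (1/20)[(22) + (10) + (-2*sqrt(5)) + (-6 + 4*sqrt(5)) + (2*sqrt(5)) + (-4*sqrt(5) - 6) + (0) + (0)] = 20/20 = 1
  <chi_rho, chi_6> = (1/20)[1*(11)*conj(2) + 1*(-5)*conj(2) + 2*(-5/2 + sqrt(5)/2)*conj(-1/2 + sqrt(5)/2) + 2*(7/2 - sqrt(5)/2)*conj(-sqrt(5)/2 - 1/2) + 2*(-5/2 - sqrt(5)/2)*conj(-sqrt(5)/2 - 1/2) + 2*(sqrt(5)/2 + 7/2)*conj(-1/2 + sqrt(5)/2) + 5*(3)*conj(0) + 5*(-1)*conj(0)]
      = (1/20)[(22) + (-10) + (5 - 3*sqrt(5)) + (-3*sqrt(5) - 1) + (5 + 3*sqrt(5)) + (-1 + 3*sqrt(5)) + (0) + (0)] = 20/20 = 1
  <chi_rho, chi_7> = (1/20)[1*(11)*conj(2) + 1*(-5)*conj(-2) + 2*(-5/2 + sqrt(5)/2)*conj(1/2 - sqrt(5)/2) + 2*(7/2 - sqrt(5)/2)*conj(-sqrt(5)/2 - 1/2) + 2*(-5/2 - sqrt(5)/2)*conj(1/2 + sqrt(5)/2) + 2*(sqrt(5)/2 + 7/2)*conj(-1/2 + sqrt(5)/2) + 5*(3)*conj(0) + 5*(-1)*conj(0)]
      = (1/20)[(22) + (10) + (-5 + 3*sqrt(5)) + (-3*sqrt(5) - 1) + (-3*sqrt(5) - 5) + (-1 + 3*sqrt(5)) + (0) + (0)] = 20/20 = 1
  <chi_rho, chi_8> = (1/20)[1*(11)*conj(2) + 1*(-5)*conj(2) + 2*(-5/2 + sqrt(5)/2)*conj(-sqrt(5)/2 - 1/2) + 2*(7/2 - sqrt(5)/2)*conj(-1/2 + sqrt(5)/2) + 2*(-5/2 - sqrt(5)/2)*conj(-1/2 + sqrt(5)/2) + 2*(sqrt(5)/2 + 7/2)*conj(-sqrt(5)/2 - 1/2) + 5*(3)*conj(0) + 5*(-1)*conj(0)]
      = (1/20)[(22) + (-10) + (2*sqrt(5)) + (-6 + 4*sqrt(5)) + (-2*sqrt(5)) + (-4*sqrt(5) - 6) + (0) + (0)] = 0/20 = 0
Dimension check: dim(rho) = sum (mult * dim) = 1*1 + 0*1 + 3*1 + 1*1 + 1*2 + 1*2 + 1*2 + 0*2 = 11 = chi_rho(e) = 11.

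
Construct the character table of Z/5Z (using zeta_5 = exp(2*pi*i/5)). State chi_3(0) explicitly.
Character table of Z/5Z (irreps indexed chi_0,...,chi_4 with chi_k(m) = zeta_5^(k*m), zeta_5 = exp(2*pi*i/5)):
  irrep \ class  {0} (size 1)  {1} (size 1)    {2} (size 1)    {3} (size 1)    {4} (size 1)  
  chi_0          1             1               1               1               1             
  chi_1          1             exp(2*I*pi/5)   exp(4*I*pi/5)   exp(-4*I*pi/5)  exp(-2*I*pi/5)
  chi_2          1             exp(4*I*pi/5)   exp(-2*I*pi/5)  exp(2*I*pi/5)   exp(-4*I*pi/5)
  chi_3          1             exp(-4*I*pi/5)  exp(2*I*pi/5)   exp(-2*I*pi/5)  exp(4*I*pi/5) 
  chi_4          1             exp(-2*I*pi/5)  exp(-4*I*pi/5)  exp(4*I*pi/5)   exp(2*I*pi/5) 

Spot check: chi_3(0) = zeta_5^(3*0) = zeta_5^0 = 1.

Justification: Z/5Z is abelian, so all 5 irreducible complex representations are 1-dimensional. They are given by chi_k(m) = zeta_5^(k*m) for k = 0,...,4. Row orthogonality: sum_m chi_k(m) conj(chi_l(m)) = 5 * [k = l].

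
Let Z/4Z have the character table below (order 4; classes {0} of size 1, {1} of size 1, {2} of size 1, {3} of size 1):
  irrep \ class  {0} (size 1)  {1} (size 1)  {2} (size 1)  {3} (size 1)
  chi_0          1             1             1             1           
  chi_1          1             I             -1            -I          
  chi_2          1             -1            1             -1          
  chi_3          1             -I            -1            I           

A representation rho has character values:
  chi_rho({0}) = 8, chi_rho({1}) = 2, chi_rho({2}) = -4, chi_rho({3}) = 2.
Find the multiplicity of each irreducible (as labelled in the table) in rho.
Multiplicities: chi_0: 2, chi_1: 3, chi_2: 0, chi_3: 3.

Use <chi_rho, chi> = (1/|G|) sum_C |C| * chi_rho(C) * conj(chi(C)) with |G| = 4 for each irreducible chi in the table:
  <chi_rho, chi_0> = (1/4)[1*(8)*conj(1) + 1*(2)*conj(1) + 1*(-4)*conj(1) + 1*(2)*conj(1)]
      = (1/4)[(8) + (2) + (-4) + (2)] = 8/4 = 2
  <chi_rho, chi_1> = (1/4)[1*(8)*conj(1) + 1*(2)*conj(I) + 1*(-4)*conj(-1) + 1*(2)*conj(-I)]
      = (1/4)[(8) + (-2*I) + (4) + (2*I)] = 12/4 = 3
  <chi_rho, chi_2> = (1/4)[1*(8)*conj(1) + 1*(2)*conj(-1) + 1*(-4)*conj(1) + 1*(2)*conj(-1)]
      = (1/4)[(8) + (-2) + (-4) + (-2)] = 0/4 = 0
  <chi_rho, chi_3> = (1/4)[1*(8)*conj(1) + 1*(2)*conj(-I) + 1*(-4)*conj(-1) + 1*(2)*conj(I)]
      = (1/4)[(8) + (2*I) + (4) + (-2*I)] = 12/4 = 3
(Exp terms are combined using exp(i*s)*conj(exp(i*t)) = exp(i*(s-t)), and sums of them are collapsed using the identity that for every m > 1 the m distinct m-th roots of unity sum to 0, e.g. 1 + exp(2*I*pi/3) + exp(-2*I*pi/3) = 0.)
Dimension check: dim(rho) = sum (mult * dim) = 2*1 + 3*1 + 0*1 + 3*1 = 8 = chi_rho(e) = 8.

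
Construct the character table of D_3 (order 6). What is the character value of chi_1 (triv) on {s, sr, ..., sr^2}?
Conjugacy classes: {e} of size 1, {r^1, r^2} of size 2, {s, sr, ..., sr^2} of size 3.
Character table:
  irrep \ class              {e} (size 1)  {r^1, r^2} (size 2)  {s, sr, ..., sr^2} (size 3)
  chi_1 (triv)               1             1                    1                          
  chi_2 (sign: r->1, s->-1)  1             1                    -1                         
  chi_3 (2d, j=1)            2             -1                   0                          

Spot check: chi_1 (triv) on {s, sr, ..., sr^2} = 1.

Argument: D_3 has order 2*3 = 6 with 3 conjugacy classes, hence 3 irreducibles. Sum of squared dims 1 + 1 + 4 = 6 = |G|. Linear characters come from the abelianisation; the 2-dimensional irreps have character r^k -> 2*cos(2*pi*j*k/3), reflections -> 0.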